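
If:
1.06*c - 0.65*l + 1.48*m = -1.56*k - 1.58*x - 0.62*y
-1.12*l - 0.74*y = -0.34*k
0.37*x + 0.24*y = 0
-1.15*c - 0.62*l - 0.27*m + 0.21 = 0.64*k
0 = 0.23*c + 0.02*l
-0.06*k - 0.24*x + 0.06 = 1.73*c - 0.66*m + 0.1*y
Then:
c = -0.02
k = 0.15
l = 0.28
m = -0.11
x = 0.23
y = -0.36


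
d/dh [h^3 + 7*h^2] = h*(3*h + 14)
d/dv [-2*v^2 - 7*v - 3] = -4*v - 7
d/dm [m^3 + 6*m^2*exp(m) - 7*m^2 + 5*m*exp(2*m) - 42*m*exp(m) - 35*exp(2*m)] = 6*m^2*exp(m) + 3*m^2 + 10*m*exp(2*m) - 30*m*exp(m) - 14*m - 65*exp(2*m) - 42*exp(m)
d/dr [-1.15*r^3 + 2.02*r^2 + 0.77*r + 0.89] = -3.45*r^2 + 4.04*r + 0.77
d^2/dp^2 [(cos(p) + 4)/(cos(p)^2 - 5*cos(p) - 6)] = (9*sin(p)^4*cos(p) + 21*sin(p)^4 - 184*sin(p)^2 - 20*cos(p) - 9*cos(3*p)/2 - cos(5*p)/2 - 25)/(sin(p)^2 + 5*cos(p) + 5)^3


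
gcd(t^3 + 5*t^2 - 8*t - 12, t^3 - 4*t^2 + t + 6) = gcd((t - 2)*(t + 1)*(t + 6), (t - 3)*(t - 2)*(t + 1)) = t^2 - t - 2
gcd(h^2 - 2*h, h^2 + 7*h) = h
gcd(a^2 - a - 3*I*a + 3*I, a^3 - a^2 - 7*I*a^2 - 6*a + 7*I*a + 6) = a - 1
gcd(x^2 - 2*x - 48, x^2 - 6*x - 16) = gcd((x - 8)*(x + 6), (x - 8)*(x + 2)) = x - 8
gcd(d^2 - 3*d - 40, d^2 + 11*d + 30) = d + 5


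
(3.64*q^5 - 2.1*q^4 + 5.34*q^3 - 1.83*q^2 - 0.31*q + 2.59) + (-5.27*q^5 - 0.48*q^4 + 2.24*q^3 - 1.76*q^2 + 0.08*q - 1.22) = -1.63*q^5 - 2.58*q^4 + 7.58*q^3 - 3.59*q^2 - 0.23*q + 1.37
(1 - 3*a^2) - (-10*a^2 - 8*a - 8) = 7*a^2 + 8*a + 9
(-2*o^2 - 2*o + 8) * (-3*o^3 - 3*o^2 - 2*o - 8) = 6*o^5 + 12*o^4 - 14*o^3 - 4*o^2 - 64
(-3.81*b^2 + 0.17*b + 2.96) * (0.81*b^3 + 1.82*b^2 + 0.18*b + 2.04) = -3.0861*b^5 - 6.7965*b^4 + 2.0212*b^3 - 2.3546*b^2 + 0.8796*b + 6.0384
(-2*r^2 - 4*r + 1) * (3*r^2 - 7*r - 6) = -6*r^4 + 2*r^3 + 43*r^2 + 17*r - 6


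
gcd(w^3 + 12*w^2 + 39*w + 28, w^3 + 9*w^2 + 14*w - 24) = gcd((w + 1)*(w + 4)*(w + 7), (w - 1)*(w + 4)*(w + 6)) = w + 4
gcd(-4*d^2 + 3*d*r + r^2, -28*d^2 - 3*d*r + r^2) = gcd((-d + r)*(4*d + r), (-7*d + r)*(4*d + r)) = 4*d + r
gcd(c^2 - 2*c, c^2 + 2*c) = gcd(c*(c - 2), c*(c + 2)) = c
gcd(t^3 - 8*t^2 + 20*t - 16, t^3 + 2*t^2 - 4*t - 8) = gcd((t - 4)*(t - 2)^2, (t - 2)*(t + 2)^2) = t - 2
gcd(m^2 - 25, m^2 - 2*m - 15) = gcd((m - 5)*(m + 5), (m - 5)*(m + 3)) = m - 5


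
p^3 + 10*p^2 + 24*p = p*(p + 4)*(p + 6)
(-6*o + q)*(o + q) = -6*o^2 - 5*o*q + q^2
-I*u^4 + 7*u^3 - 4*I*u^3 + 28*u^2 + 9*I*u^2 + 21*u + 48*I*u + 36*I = (u + 3)*(u + 3*I)*(u + 4*I)*(-I*u - I)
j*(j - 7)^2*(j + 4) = j^4 - 10*j^3 - 7*j^2 + 196*j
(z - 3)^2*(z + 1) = z^3 - 5*z^2 + 3*z + 9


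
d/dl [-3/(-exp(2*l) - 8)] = -6*exp(2*l)/(exp(2*l) + 8)^2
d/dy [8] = 0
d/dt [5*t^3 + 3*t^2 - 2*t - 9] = 15*t^2 + 6*t - 2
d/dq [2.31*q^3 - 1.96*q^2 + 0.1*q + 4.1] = 6.93*q^2 - 3.92*q + 0.1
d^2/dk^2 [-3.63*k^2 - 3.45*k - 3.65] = -7.26000000000000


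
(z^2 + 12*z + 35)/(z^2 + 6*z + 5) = (z + 7)/(z + 1)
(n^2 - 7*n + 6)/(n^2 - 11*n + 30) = (n - 1)/(n - 5)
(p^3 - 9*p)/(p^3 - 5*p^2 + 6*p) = (p + 3)/(p - 2)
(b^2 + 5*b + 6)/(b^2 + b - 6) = (b + 2)/(b - 2)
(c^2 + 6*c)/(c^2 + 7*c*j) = (c + 6)/(c + 7*j)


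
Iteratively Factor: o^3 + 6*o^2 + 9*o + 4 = (o + 4)*(o^2 + 2*o + 1) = (o + 1)*(o + 4)*(o + 1)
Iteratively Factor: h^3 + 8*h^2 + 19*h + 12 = (h + 1)*(h^2 + 7*h + 12) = (h + 1)*(h + 3)*(h + 4)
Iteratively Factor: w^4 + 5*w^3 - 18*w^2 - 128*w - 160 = (w + 4)*(w^3 + w^2 - 22*w - 40) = (w + 2)*(w + 4)*(w^2 - w - 20) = (w - 5)*(w + 2)*(w + 4)*(w + 4)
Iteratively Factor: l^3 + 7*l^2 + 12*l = (l + 3)*(l^2 + 4*l) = (l + 3)*(l + 4)*(l)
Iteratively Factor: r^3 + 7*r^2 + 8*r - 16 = (r - 1)*(r^2 + 8*r + 16) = (r - 1)*(r + 4)*(r + 4)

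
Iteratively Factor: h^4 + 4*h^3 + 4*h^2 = (h)*(h^3 + 4*h^2 + 4*h) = h*(h + 2)*(h^2 + 2*h) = h^2*(h + 2)*(h + 2)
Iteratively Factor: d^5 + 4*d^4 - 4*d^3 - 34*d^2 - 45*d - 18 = (d + 2)*(d^4 + 2*d^3 - 8*d^2 - 18*d - 9) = (d + 1)*(d + 2)*(d^3 + d^2 - 9*d - 9) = (d - 3)*(d + 1)*(d + 2)*(d^2 + 4*d + 3) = (d - 3)*(d + 1)*(d + 2)*(d + 3)*(d + 1)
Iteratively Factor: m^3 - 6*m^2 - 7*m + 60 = (m - 5)*(m^2 - m - 12) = (m - 5)*(m - 4)*(m + 3)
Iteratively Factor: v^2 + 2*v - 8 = (v - 2)*(v + 4)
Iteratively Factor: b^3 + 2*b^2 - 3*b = (b + 3)*(b^2 - b) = b*(b + 3)*(b - 1)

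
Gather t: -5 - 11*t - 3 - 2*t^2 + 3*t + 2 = -2*t^2 - 8*t - 6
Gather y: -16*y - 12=-16*y - 12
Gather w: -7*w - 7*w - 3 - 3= -14*w - 6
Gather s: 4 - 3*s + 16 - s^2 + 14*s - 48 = -s^2 + 11*s - 28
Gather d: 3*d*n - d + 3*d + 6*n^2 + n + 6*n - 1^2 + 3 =d*(3*n + 2) + 6*n^2 + 7*n + 2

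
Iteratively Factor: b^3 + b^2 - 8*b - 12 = (b + 2)*(b^2 - b - 6) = (b + 2)^2*(b - 3)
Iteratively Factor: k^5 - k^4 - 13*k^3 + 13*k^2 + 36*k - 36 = (k + 2)*(k^4 - 3*k^3 - 7*k^2 + 27*k - 18) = (k + 2)*(k + 3)*(k^3 - 6*k^2 + 11*k - 6) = (k - 1)*(k + 2)*(k + 3)*(k^2 - 5*k + 6) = (k - 3)*(k - 1)*(k + 2)*(k + 3)*(k - 2)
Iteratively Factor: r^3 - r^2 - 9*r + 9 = (r - 1)*(r^2 - 9) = (r - 3)*(r - 1)*(r + 3)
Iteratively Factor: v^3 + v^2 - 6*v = (v + 3)*(v^2 - 2*v) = v*(v + 3)*(v - 2)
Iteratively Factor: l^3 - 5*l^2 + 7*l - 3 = (l - 1)*(l^2 - 4*l + 3) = (l - 3)*(l - 1)*(l - 1)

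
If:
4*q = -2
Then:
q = -1/2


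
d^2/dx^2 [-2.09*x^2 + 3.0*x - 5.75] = -4.18000000000000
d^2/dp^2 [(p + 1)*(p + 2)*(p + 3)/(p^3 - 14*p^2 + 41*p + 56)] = 20*(2*p^3 - 15*p^2 - 111*p + 835)/(p^6 - 45*p^5 + 843*p^4 - 8415*p^3 + 47208*p^2 - 141120*p + 175616)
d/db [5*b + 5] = 5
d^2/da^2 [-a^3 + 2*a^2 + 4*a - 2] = 4 - 6*a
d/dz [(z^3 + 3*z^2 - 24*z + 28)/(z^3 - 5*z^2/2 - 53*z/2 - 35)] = 2*(-11*z^4 - 10*z^3 - 657*z^2 - 140*z + 3164)/(4*z^6 - 20*z^5 - 187*z^4 + 250*z^3 + 3509*z^2 + 7420*z + 4900)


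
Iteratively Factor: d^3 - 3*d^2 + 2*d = (d - 1)*(d^2 - 2*d) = d*(d - 1)*(d - 2)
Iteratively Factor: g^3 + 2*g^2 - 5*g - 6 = (g + 1)*(g^2 + g - 6) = (g + 1)*(g + 3)*(g - 2)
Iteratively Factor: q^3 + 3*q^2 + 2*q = (q + 1)*(q^2 + 2*q) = q*(q + 1)*(q + 2)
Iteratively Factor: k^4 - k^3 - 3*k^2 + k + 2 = (k + 1)*(k^3 - 2*k^2 - k + 2) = (k - 1)*(k + 1)*(k^2 - k - 2) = (k - 2)*(k - 1)*(k + 1)*(k + 1)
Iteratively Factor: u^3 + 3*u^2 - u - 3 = (u + 3)*(u^2 - 1) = (u - 1)*(u + 3)*(u + 1)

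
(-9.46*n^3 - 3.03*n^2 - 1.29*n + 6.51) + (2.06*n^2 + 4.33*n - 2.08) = -9.46*n^3 - 0.97*n^2 + 3.04*n + 4.43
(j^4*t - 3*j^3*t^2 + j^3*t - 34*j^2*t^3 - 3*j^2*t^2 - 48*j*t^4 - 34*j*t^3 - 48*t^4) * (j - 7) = j^5*t - 3*j^4*t^2 - 6*j^4*t - 34*j^3*t^3 + 18*j^3*t^2 - 7*j^3*t - 48*j^2*t^4 + 204*j^2*t^3 + 21*j^2*t^2 + 288*j*t^4 + 238*j*t^3 + 336*t^4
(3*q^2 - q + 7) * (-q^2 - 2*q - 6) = -3*q^4 - 5*q^3 - 23*q^2 - 8*q - 42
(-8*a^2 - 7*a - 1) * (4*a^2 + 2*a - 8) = -32*a^4 - 44*a^3 + 46*a^2 + 54*a + 8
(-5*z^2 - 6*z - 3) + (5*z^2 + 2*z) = -4*z - 3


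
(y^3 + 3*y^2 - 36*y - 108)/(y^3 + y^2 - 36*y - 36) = (y + 3)/(y + 1)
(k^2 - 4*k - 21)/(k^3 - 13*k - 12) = (k - 7)/(k^2 - 3*k - 4)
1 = 1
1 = 1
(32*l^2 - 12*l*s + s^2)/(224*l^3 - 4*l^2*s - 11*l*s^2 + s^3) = (-4*l + s)/(-28*l^2 - 3*l*s + s^2)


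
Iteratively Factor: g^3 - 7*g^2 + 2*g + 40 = (g - 5)*(g^2 - 2*g - 8) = (g - 5)*(g + 2)*(g - 4)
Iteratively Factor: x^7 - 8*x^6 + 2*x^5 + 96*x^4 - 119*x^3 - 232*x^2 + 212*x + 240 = (x - 4)*(x^6 - 4*x^5 - 14*x^4 + 40*x^3 + 41*x^2 - 68*x - 60) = (x - 4)*(x - 2)*(x^5 - 2*x^4 - 18*x^3 + 4*x^2 + 49*x + 30) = (x - 4)*(x - 2)*(x + 1)*(x^4 - 3*x^3 - 15*x^2 + 19*x + 30) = (x - 4)*(x - 2)*(x + 1)^2*(x^3 - 4*x^2 - 11*x + 30) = (x - 5)*(x - 4)*(x - 2)*(x + 1)^2*(x^2 + x - 6) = (x - 5)*(x - 4)*(x - 2)*(x + 1)^2*(x + 3)*(x - 2)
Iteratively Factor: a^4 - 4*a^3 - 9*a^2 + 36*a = (a)*(a^3 - 4*a^2 - 9*a + 36) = a*(a - 3)*(a^2 - a - 12) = a*(a - 4)*(a - 3)*(a + 3)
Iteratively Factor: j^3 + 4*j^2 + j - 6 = (j + 2)*(j^2 + 2*j - 3) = (j - 1)*(j + 2)*(j + 3)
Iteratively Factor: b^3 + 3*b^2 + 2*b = (b + 2)*(b^2 + b) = (b + 1)*(b + 2)*(b)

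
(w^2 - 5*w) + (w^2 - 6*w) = 2*w^2 - 11*w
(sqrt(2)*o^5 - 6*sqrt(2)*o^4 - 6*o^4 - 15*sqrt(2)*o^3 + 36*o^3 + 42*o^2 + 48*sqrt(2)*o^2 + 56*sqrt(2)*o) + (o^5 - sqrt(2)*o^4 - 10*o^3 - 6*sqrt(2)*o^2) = o^5 + sqrt(2)*o^5 - 7*sqrt(2)*o^4 - 6*o^4 - 15*sqrt(2)*o^3 + 26*o^3 + 42*o^2 + 42*sqrt(2)*o^2 + 56*sqrt(2)*o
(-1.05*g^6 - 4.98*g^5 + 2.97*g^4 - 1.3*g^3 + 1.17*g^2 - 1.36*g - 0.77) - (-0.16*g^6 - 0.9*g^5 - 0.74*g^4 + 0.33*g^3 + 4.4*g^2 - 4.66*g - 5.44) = -0.89*g^6 - 4.08*g^5 + 3.71*g^4 - 1.63*g^3 - 3.23*g^2 + 3.3*g + 4.67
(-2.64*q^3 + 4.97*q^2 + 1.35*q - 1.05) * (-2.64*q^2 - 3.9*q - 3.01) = 6.9696*q^5 - 2.8248*q^4 - 15.0006*q^3 - 17.4527*q^2 + 0.0314999999999994*q + 3.1605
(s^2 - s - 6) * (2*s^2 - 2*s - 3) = 2*s^4 - 4*s^3 - 13*s^2 + 15*s + 18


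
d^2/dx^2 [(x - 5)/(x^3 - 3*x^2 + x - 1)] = 2*((x - 5)*(3*x^2 - 6*x + 1)^2 + (-3*x^2 + 6*x - 3*(x - 5)*(x - 1) - 1)*(x^3 - 3*x^2 + x - 1))/(x^3 - 3*x^2 + x - 1)^3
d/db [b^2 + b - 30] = 2*b + 1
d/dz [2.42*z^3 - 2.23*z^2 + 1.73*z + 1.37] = 7.26*z^2 - 4.46*z + 1.73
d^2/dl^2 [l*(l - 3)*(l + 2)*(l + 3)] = 12*l^2 + 12*l - 18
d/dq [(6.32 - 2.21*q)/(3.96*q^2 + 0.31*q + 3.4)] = (8.7516*q^2 - 50.0544*q - 9.4732)/(15.6816*q^4 + 2.4552*q^3 + 27.0241*q^2 + 2.108*q + 11.56)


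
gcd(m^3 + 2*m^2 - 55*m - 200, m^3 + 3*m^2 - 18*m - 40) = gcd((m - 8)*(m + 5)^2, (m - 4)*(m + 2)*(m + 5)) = m + 5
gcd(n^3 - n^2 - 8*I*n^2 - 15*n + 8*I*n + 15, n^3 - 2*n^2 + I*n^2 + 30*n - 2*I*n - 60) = n - 5*I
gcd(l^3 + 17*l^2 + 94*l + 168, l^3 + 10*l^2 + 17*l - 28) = l^2 + 11*l + 28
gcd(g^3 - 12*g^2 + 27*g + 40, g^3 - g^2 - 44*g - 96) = g - 8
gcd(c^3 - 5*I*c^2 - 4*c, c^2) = c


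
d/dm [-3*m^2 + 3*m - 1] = 3 - 6*m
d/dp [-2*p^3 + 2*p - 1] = 2 - 6*p^2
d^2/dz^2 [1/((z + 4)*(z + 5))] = 2*((z + 4)^2 + (z + 4)*(z + 5) + (z + 5)^2)/((z + 4)^3*(z + 5)^3)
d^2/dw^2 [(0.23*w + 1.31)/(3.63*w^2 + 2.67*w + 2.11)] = ((0.23*w + 1.31)*(7.26*w + 2.67)*(14.52*w + 5.34) - (5.0094*w + 10.7388)*(3.63*w^2 + 2.67*w + 2.11))/(3.63*w^2 + 2.67*w + 2.11)^3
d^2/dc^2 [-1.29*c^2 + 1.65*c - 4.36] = -2.58000000000000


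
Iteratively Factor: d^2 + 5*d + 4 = (d + 4)*(d + 1)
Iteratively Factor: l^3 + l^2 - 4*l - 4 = (l + 2)*(l^2 - l - 2) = (l + 1)*(l + 2)*(l - 2)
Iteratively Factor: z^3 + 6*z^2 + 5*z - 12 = (z + 3)*(z^2 + 3*z - 4) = (z - 1)*(z + 3)*(z + 4)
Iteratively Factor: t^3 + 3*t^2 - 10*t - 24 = (t + 4)*(t^2 - t - 6) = (t - 3)*(t + 4)*(t + 2)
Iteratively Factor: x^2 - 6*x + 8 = (x - 2)*(x - 4)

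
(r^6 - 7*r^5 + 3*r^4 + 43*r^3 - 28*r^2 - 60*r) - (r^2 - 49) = r^6 - 7*r^5 + 3*r^4 + 43*r^3 - 29*r^2 - 60*r + 49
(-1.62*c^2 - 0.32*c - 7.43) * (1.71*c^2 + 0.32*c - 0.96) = -2.7702*c^4 - 1.0656*c^3 - 11.2525*c^2 - 2.0704*c + 7.1328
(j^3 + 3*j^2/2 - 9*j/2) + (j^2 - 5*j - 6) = j^3 + 5*j^2/2 - 19*j/2 - 6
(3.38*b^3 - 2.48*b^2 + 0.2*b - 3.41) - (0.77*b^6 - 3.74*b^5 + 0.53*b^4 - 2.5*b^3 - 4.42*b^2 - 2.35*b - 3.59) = -0.77*b^6 + 3.74*b^5 - 0.53*b^4 + 5.88*b^3 + 1.94*b^2 + 2.55*b + 0.18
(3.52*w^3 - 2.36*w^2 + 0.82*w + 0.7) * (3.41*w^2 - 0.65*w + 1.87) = 12.0032*w^5 - 10.3356*w^4 + 10.9126*w^3 - 2.5592*w^2 + 1.0784*w + 1.309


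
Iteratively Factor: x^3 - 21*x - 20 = (x + 1)*(x^2 - x - 20) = (x + 1)*(x + 4)*(x - 5)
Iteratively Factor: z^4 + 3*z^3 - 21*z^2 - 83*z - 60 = (z + 1)*(z^3 + 2*z^2 - 23*z - 60) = (z + 1)*(z + 3)*(z^2 - z - 20) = (z + 1)*(z + 3)*(z + 4)*(z - 5)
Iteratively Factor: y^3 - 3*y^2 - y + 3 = (y - 1)*(y^2 - 2*y - 3) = (y - 1)*(y + 1)*(y - 3)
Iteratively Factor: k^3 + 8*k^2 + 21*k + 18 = (k + 2)*(k^2 + 6*k + 9) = (k + 2)*(k + 3)*(k + 3)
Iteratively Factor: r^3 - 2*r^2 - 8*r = (r + 2)*(r^2 - 4*r) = r*(r + 2)*(r - 4)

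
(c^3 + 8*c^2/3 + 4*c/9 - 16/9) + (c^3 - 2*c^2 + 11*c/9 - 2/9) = 2*c^3 + 2*c^2/3 + 5*c/3 - 2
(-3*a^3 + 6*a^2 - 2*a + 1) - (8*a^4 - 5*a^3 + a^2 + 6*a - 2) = -8*a^4 + 2*a^3 + 5*a^2 - 8*a + 3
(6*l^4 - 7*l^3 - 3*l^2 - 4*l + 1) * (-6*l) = -36*l^5 + 42*l^4 + 18*l^3 + 24*l^2 - 6*l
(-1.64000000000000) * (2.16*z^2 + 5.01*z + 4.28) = -3.5424*z^2 - 8.2164*z - 7.0192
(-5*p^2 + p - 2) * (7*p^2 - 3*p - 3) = -35*p^4 + 22*p^3 - 2*p^2 + 3*p + 6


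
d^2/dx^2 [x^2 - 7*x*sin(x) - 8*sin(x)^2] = 7*x*sin(x) + 32*sin(x)^2 - 14*cos(x) - 14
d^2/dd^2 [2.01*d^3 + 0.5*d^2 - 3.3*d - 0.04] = 12.06*d + 1.0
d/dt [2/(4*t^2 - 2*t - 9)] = 4*(1 - 4*t)/(-4*t^2 + 2*t + 9)^2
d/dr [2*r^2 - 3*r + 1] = 4*r - 3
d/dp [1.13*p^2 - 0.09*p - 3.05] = 2.26*p - 0.09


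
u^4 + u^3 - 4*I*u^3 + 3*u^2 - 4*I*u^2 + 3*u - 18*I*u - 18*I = (u + 1)*(u - 3*I)^2*(u + 2*I)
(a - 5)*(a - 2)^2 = a^3 - 9*a^2 + 24*a - 20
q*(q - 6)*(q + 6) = q^3 - 36*q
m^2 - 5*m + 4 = (m - 4)*(m - 1)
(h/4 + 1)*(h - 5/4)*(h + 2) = h^3/4 + 19*h^2/16 + h/8 - 5/2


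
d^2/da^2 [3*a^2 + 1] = 6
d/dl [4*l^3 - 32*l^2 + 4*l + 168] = 12*l^2 - 64*l + 4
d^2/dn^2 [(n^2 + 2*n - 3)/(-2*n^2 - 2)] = 2*(-n^3 + 6*n^2 + 3*n - 2)/(n^6 + 3*n^4 + 3*n^2 + 1)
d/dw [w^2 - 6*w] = 2*w - 6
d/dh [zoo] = 0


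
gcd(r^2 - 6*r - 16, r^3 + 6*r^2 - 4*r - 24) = r + 2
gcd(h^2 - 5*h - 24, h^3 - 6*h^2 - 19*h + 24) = h^2 - 5*h - 24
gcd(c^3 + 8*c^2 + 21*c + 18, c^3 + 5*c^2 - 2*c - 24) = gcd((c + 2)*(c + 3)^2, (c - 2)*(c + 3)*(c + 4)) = c + 3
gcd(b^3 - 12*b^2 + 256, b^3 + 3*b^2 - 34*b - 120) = b + 4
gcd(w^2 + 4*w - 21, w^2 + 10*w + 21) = w + 7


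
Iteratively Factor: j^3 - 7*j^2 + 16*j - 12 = (j - 2)*(j^2 - 5*j + 6) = (j - 3)*(j - 2)*(j - 2)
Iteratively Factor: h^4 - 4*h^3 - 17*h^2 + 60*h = (h - 5)*(h^3 + h^2 - 12*h) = (h - 5)*(h + 4)*(h^2 - 3*h) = h*(h - 5)*(h + 4)*(h - 3)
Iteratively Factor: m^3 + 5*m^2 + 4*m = (m + 4)*(m^2 + m) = m*(m + 4)*(m + 1)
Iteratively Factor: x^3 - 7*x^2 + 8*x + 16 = (x + 1)*(x^2 - 8*x + 16) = (x - 4)*(x + 1)*(x - 4)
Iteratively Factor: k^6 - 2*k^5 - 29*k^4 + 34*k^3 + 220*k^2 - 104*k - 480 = (k - 2)*(k^5 - 29*k^3 - 24*k^2 + 172*k + 240) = (k - 2)*(k + 4)*(k^4 - 4*k^3 - 13*k^2 + 28*k + 60) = (k - 5)*(k - 2)*(k + 4)*(k^3 + k^2 - 8*k - 12) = (k - 5)*(k - 2)*(k + 2)*(k + 4)*(k^2 - k - 6) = (k - 5)*(k - 3)*(k - 2)*(k + 2)*(k + 4)*(k + 2)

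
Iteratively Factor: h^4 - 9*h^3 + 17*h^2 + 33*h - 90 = (h + 2)*(h^3 - 11*h^2 + 39*h - 45) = (h - 3)*(h + 2)*(h^2 - 8*h + 15) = (h - 3)^2*(h + 2)*(h - 5)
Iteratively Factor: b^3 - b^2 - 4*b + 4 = (b + 2)*(b^2 - 3*b + 2) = (b - 2)*(b + 2)*(b - 1)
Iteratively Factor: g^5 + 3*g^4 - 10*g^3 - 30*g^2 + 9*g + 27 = (g - 1)*(g^4 + 4*g^3 - 6*g^2 - 36*g - 27) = (g - 1)*(g + 3)*(g^3 + g^2 - 9*g - 9) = (g - 3)*(g - 1)*(g + 3)*(g^2 + 4*g + 3) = (g - 3)*(g - 1)*(g + 3)^2*(g + 1)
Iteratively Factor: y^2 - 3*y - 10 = (y + 2)*(y - 5)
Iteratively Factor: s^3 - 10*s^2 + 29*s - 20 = (s - 5)*(s^2 - 5*s + 4) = (s - 5)*(s - 1)*(s - 4)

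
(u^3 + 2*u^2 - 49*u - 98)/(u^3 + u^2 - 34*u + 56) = (u^2 - 5*u - 14)/(u^2 - 6*u + 8)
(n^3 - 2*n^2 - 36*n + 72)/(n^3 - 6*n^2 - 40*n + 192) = (n^2 - 8*n + 12)/(n^2 - 12*n + 32)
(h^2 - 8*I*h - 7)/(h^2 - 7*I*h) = (h - I)/h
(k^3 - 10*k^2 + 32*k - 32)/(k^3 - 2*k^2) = 1 - 8/k + 16/k^2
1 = 1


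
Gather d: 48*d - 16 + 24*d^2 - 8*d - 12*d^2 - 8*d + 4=12*d^2 + 32*d - 12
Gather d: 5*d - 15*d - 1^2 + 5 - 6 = -10*d - 2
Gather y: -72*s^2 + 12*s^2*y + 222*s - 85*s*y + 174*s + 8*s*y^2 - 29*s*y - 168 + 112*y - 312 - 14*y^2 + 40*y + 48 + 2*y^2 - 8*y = -72*s^2 + 396*s + y^2*(8*s - 12) + y*(12*s^2 - 114*s + 144) - 432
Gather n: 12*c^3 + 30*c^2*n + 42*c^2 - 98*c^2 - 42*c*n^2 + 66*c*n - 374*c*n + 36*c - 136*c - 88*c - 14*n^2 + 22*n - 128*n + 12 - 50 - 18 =12*c^3 - 56*c^2 - 188*c + n^2*(-42*c - 14) + n*(30*c^2 - 308*c - 106) - 56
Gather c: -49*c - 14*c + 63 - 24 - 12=27 - 63*c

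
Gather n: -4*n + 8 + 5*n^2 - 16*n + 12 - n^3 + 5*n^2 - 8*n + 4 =-n^3 + 10*n^2 - 28*n + 24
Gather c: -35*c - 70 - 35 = -35*c - 105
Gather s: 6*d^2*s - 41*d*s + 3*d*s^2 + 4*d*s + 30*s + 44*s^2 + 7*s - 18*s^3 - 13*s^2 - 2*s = -18*s^3 + s^2*(3*d + 31) + s*(6*d^2 - 37*d + 35)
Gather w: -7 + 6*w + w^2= w^2 + 6*w - 7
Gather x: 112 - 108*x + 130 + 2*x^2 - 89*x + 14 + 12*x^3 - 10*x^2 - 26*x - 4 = 12*x^3 - 8*x^2 - 223*x + 252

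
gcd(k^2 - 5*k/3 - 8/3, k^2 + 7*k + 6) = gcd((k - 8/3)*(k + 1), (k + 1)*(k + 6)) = k + 1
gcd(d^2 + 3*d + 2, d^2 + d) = d + 1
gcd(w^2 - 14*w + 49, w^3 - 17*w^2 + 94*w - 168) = w - 7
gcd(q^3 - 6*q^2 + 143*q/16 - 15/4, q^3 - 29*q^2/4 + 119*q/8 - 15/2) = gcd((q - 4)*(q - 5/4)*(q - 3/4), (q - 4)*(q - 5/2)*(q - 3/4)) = q^2 - 19*q/4 + 3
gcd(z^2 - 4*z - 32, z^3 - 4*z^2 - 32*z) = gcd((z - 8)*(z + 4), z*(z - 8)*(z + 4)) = z^2 - 4*z - 32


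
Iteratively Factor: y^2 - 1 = (y + 1)*(y - 1)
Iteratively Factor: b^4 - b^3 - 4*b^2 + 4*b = (b + 2)*(b^3 - 3*b^2 + 2*b) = (b - 2)*(b + 2)*(b^2 - b) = (b - 2)*(b - 1)*(b + 2)*(b)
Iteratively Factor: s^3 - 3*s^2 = (s)*(s^2 - 3*s) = s^2*(s - 3)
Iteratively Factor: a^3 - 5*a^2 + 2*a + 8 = (a + 1)*(a^2 - 6*a + 8) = (a - 4)*(a + 1)*(a - 2)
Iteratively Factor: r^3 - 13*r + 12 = (r + 4)*(r^2 - 4*r + 3) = (r - 1)*(r + 4)*(r - 3)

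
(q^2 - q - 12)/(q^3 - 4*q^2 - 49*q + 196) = (q + 3)/(q^2 - 49)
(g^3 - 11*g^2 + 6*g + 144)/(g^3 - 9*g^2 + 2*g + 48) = (g^2 - 3*g - 18)/(g^2 - g - 6)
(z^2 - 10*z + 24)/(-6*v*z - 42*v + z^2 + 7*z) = (-z^2 + 10*z - 24)/(6*v*z + 42*v - z^2 - 7*z)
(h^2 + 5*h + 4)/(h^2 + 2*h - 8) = (h + 1)/(h - 2)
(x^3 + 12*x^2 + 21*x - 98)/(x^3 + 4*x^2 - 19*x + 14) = (x + 7)/(x - 1)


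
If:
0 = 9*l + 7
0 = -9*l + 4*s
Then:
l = -7/9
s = -7/4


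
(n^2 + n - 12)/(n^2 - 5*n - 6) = (-n^2 - n + 12)/(-n^2 + 5*n + 6)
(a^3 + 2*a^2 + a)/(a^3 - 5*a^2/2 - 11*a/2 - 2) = 2*a*(a + 1)/(2*a^2 - 7*a - 4)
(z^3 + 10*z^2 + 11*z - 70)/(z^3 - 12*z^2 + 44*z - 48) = (z^2 + 12*z + 35)/(z^2 - 10*z + 24)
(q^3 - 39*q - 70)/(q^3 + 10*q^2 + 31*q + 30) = (q - 7)/(q + 3)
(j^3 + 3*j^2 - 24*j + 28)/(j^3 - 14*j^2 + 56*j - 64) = (j^2 + 5*j - 14)/(j^2 - 12*j + 32)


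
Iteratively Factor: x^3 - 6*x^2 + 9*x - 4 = (x - 1)*(x^2 - 5*x + 4) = (x - 4)*(x - 1)*(x - 1)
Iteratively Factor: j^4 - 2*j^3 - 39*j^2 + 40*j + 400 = (j + 4)*(j^3 - 6*j^2 - 15*j + 100) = (j - 5)*(j + 4)*(j^2 - j - 20) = (j - 5)^2*(j + 4)*(j + 4)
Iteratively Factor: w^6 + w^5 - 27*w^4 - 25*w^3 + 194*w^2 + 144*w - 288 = (w + 2)*(w^5 - w^4 - 25*w^3 + 25*w^2 + 144*w - 144) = (w + 2)*(w + 3)*(w^4 - 4*w^3 - 13*w^2 + 64*w - 48) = (w - 4)*(w + 2)*(w + 3)*(w^3 - 13*w + 12) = (w - 4)*(w + 2)*(w + 3)*(w + 4)*(w^2 - 4*w + 3) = (w - 4)*(w - 1)*(w + 2)*(w + 3)*(w + 4)*(w - 3)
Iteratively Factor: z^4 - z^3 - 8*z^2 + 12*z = (z)*(z^3 - z^2 - 8*z + 12) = z*(z + 3)*(z^2 - 4*z + 4) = z*(z - 2)*(z + 3)*(z - 2)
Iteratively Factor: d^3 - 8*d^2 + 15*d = (d)*(d^2 - 8*d + 15) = d*(d - 5)*(d - 3)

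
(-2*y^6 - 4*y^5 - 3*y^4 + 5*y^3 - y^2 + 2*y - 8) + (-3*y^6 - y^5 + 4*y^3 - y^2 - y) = -5*y^6 - 5*y^5 - 3*y^4 + 9*y^3 - 2*y^2 + y - 8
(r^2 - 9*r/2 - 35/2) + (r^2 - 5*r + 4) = 2*r^2 - 19*r/2 - 27/2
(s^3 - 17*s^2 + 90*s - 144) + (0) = s^3 - 17*s^2 + 90*s - 144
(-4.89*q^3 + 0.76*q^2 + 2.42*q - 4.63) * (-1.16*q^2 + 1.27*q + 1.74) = 5.6724*q^5 - 7.0919*q^4 - 10.3506*q^3 + 9.7666*q^2 - 1.6693*q - 8.0562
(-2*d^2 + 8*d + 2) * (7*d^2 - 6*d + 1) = -14*d^4 + 68*d^3 - 36*d^2 - 4*d + 2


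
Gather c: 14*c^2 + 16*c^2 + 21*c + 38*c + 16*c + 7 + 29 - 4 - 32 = 30*c^2 + 75*c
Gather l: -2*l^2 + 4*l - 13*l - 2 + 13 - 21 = -2*l^2 - 9*l - 10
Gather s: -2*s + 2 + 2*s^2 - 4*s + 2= 2*s^2 - 6*s + 4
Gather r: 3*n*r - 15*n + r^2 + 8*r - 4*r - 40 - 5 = -15*n + r^2 + r*(3*n + 4) - 45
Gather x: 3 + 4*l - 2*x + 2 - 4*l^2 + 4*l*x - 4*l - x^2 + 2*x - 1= -4*l^2 + 4*l*x - x^2 + 4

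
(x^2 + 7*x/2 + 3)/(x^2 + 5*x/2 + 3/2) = (x + 2)/(x + 1)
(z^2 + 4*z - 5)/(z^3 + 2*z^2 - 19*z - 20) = (z - 1)/(z^2 - 3*z - 4)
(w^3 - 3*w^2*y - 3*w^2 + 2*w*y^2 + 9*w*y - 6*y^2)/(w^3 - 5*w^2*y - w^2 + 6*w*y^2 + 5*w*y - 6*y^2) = (-w^2 + w*y + 3*w - 3*y)/(-w^2 + 3*w*y + w - 3*y)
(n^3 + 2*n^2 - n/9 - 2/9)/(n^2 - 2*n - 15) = (-9*n^3 - 18*n^2 + n + 2)/(9*(-n^2 + 2*n + 15))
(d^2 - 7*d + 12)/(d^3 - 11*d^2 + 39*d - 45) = (d - 4)/(d^2 - 8*d + 15)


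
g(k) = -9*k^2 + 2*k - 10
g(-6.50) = -403.25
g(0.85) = -14.80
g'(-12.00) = 218.00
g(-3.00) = -97.00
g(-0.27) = -11.20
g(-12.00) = -1330.00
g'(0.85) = -13.30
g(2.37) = -55.81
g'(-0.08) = 3.44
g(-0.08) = -10.22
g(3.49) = -112.64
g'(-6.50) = 119.00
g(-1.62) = -36.86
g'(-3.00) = 56.00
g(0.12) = -9.89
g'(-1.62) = 31.16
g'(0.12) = -0.16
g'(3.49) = -60.82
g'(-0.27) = 6.86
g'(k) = 2 - 18*k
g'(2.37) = -40.66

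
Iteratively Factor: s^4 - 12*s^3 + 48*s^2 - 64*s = (s - 4)*(s^3 - 8*s^2 + 16*s) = (s - 4)^2*(s^2 - 4*s) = s*(s - 4)^2*(s - 4)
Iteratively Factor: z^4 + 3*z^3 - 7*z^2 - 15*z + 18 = (z + 3)*(z^3 - 7*z + 6) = (z - 2)*(z + 3)*(z^2 + 2*z - 3) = (z - 2)*(z + 3)^2*(z - 1)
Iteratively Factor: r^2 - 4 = (r - 2)*(r + 2)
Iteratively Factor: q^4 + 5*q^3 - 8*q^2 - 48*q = (q + 4)*(q^3 + q^2 - 12*q) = q*(q + 4)*(q^2 + q - 12) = q*(q - 3)*(q + 4)*(q + 4)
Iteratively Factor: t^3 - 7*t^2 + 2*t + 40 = (t + 2)*(t^2 - 9*t + 20) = (t - 4)*(t + 2)*(t - 5)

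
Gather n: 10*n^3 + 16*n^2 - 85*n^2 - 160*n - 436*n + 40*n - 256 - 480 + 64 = 10*n^3 - 69*n^2 - 556*n - 672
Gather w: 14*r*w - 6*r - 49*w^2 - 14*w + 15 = -6*r - 49*w^2 + w*(14*r - 14) + 15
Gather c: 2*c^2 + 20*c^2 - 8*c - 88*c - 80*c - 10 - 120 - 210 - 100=22*c^2 - 176*c - 440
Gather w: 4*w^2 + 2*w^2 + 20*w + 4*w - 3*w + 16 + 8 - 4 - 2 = 6*w^2 + 21*w + 18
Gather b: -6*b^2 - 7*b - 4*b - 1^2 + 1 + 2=-6*b^2 - 11*b + 2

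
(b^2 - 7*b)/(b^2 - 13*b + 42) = b/(b - 6)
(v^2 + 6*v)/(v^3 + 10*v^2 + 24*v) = 1/(v + 4)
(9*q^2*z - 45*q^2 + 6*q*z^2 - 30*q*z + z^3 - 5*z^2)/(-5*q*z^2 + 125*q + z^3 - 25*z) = (9*q^2 + 6*q*z + z^2)/(-5*q*z - 25*q + z^2 + 5*z)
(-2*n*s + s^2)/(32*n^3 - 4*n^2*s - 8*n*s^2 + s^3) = s/(-16*n^2 - 6*n*s + s^2)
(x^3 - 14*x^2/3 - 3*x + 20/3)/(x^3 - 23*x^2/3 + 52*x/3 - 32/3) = (3*x^2 - 11*x - 20)/(3*x^2 - 20*x + 32)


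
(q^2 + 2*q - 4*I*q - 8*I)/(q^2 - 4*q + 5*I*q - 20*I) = (q^2 + q*(2 - 4*I) - 8*I)/(q^2 + q*(-4 + 5*I) - 20*I)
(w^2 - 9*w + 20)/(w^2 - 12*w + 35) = (w - 4)/(w - 7)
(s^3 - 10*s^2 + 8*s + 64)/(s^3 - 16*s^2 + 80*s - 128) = (s + 2)/(s - 4)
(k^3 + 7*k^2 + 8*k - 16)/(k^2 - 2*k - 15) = (-k^3 - 7*k^2 - 8*k + 16)/(-k^2 + 2*k + 15)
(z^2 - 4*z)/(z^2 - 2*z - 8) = z/(z + 2)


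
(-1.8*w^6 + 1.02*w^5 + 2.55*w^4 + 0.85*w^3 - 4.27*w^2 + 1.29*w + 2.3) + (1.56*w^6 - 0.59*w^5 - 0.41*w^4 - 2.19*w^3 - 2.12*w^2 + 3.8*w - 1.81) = -0.24*w^6 + 0.43*w^5 + 2.14*w^4 - 1.34*w^3 - 6.39*w^2 + 5.09*w + 0.49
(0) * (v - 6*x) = 0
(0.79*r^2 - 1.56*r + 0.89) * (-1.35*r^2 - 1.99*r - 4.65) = -1.0665*r^4 + 0.5339*r^3 - 1.7706*r^2 + 5.4829*r - 4.1385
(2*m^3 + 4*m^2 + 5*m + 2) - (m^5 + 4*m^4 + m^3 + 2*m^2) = -m^5 - 4*m^4 + m^3 + 2*m^2 + 5*m + 2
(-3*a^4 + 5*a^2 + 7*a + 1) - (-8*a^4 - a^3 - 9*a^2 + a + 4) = 5*a^4 + a^3 + 14*a^2 + 6*a - 3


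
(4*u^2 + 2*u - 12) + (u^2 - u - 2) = 5*u^2 + u - 14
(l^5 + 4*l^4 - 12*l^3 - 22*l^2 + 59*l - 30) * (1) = l^5 + 4*l^4 - 12*l^3 - 22*l^2 + 59*l - 30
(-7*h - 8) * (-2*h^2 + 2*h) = 14*h^3 + 2*h^2 - 16*h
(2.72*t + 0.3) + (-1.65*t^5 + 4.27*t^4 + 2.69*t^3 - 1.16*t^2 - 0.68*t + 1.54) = -1.65*t^5 + 4.27*t^4 + 2.69*t^3 - 1.16*t^2 + 2.04*t + 1.84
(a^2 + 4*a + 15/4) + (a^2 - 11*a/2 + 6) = 2*a^2 - 3*a/2 + 39/4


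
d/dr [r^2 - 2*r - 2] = 2*r - 2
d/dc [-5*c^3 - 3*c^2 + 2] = 3*c*(-5*c - 2)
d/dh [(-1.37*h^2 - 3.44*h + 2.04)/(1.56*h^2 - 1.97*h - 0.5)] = (8.0653*h^2 - 4.9948*h + 5.7388)/(2.4336*h^4 - 6.1464*h^3 + 2.3209*h^2 + 1.97*h + 0.25)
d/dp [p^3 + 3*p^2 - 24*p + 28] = 3*p^2 + 6*p - 24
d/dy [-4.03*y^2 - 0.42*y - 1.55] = -8.06*y - 0.42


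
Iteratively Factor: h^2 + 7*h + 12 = (h + 4)*(h + 3)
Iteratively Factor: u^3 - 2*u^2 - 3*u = (u - 3)*(u^2 + u) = u*(u - 3)*(u + 1)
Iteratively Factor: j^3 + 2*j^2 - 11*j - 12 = (j + 4)*(j^2 - 2*j - 3) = (j + 1)*(j + 4)*(j - 3)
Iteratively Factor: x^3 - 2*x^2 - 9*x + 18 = (x - 2)*(x^2 - 9) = (x - 3)*(x - 2)*(x + 3)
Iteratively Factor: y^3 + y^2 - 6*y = (y - 2)*(y^2 + 3*y) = (y - 2)*(y + 3)*(y)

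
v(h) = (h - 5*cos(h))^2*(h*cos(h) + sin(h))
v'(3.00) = -228.61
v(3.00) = -178.79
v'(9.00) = -1662.64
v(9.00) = -1431.10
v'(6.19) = 11.64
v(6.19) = 8.91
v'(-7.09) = -725.65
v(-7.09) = -626.18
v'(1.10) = -17.82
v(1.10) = 1.90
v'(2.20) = -103.38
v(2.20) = -12.86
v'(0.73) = -22.44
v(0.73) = 10.87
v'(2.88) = -248.34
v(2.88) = -150.00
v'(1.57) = 14.97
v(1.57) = 2.46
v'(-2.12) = -1.50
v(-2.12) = 0.06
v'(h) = (h - 5*cos(h))^2*(-h*sin(h) + 2*cos(h)) + (h - 5*cos(h))*(h*cos(h) + sin(h))*(10*sin(h) + 2)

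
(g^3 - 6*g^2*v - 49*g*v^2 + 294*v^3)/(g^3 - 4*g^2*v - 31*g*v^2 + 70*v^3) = (-g^2 - g*v + 42*v^2)/(-g^2 - 3*g*v + 10*v^2)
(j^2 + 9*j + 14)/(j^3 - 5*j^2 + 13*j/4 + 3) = 4*(j^2 + 9*j + 14)/(4*j^3 - 20*j^2 + 13*j + 12)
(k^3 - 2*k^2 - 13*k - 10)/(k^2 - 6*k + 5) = (k^2 + 3*k + 2)/(k - 1)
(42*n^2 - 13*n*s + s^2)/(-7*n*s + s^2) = (-6*n + s)/s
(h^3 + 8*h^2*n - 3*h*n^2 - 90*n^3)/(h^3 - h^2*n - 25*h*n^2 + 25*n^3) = (h^2 + 3*h*n - 18*n^2)/(h^2 - 6*h*n + 5*n^2)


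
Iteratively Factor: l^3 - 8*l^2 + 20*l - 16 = (l - 2)*(l^2 - 6*l + 8) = (l - 2)^2*(l - 4)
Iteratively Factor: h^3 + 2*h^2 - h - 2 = (h + 1)*(h^2 + h - 2) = (h - 1)*(h + 1)*(h + 2)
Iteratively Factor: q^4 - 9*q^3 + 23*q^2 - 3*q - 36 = (q + 1)*(q^3 - 10*q^2 + 33*q - 36) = (q - 3)*(q + 1)*(q^2 - 7*q + 12) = (q - 3)^2*(q + 1)*(q - 4)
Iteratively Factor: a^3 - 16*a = (a)*(a^2 - 16) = a*(a - 4)*(a + 4)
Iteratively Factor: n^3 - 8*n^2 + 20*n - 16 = (n - 2)*(n^2 - 6*n + 8) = (n - 4)*(n - 2)*(n - 2)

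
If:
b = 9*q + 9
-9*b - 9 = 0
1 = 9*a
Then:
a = 1/9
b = -1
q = -10/9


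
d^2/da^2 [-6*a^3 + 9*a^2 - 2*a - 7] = 18 - 36*a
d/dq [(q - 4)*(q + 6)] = 2*q + 2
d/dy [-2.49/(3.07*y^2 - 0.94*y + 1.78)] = (15.2886*y - 2.3406)/(3.07*y^2 - 0.94*y + 1.78)^2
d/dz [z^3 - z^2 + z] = 3*z^2 - 2*z + 1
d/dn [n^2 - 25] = 2*n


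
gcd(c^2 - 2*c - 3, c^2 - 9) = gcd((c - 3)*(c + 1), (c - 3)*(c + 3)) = c - 3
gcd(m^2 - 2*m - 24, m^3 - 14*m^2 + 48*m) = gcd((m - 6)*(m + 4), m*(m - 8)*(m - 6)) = m - 6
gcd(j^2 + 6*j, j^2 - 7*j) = j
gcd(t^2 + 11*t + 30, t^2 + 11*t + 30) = t^2 + 11*t + 30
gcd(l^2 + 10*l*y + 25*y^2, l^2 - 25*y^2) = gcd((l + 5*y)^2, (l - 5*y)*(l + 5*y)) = l + 5*y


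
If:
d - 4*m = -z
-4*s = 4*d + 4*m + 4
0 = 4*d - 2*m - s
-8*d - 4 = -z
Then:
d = 0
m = 1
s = -2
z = 4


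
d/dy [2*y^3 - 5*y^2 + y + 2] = 6*y^2 - 10*y + 1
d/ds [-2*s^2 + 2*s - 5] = 2 - 4*s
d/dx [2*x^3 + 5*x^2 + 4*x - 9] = 6*x^2 + 10*x + 4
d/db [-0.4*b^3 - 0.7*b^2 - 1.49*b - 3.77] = -1.2*b^2 - 1.4*b - 1.49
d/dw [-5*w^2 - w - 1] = -10*w - 1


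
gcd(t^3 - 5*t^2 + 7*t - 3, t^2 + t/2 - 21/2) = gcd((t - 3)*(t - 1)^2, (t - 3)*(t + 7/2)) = t - 3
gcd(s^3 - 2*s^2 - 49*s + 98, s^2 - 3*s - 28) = s - 7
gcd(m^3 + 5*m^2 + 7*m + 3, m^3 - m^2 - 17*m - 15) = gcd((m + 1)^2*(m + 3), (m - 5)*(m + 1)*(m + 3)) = m^2 + 4*m + 3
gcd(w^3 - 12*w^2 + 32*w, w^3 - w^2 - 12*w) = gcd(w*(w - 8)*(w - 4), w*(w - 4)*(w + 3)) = w^2 - 4*w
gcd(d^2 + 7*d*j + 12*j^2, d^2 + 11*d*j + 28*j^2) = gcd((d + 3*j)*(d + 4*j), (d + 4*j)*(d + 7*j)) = d + 4*j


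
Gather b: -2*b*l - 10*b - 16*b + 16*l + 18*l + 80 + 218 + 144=b*(-2*l - 26) + 34*l + 442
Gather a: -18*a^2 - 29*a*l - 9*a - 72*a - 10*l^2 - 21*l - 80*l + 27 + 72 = -18*a^2 + a*(-29*l - 81) - 10*l^2 - 101*l + 99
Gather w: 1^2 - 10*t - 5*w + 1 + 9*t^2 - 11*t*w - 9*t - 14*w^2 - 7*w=9*t^2 - 19*t - 14*w^2 + w*(-11*t - 12) + 2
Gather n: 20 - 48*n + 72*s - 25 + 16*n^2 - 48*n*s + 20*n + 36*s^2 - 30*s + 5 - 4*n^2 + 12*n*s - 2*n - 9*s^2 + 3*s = 12*n^2 + n*(-36*s - 30) + 27*s^2 + 45*s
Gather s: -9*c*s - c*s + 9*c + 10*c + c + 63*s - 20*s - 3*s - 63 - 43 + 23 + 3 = 20*c + s*(40 - 10*c) - 80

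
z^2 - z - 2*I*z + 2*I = (z - 1)*(z - 2*I)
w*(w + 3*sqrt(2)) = w^2 + 3*sqrt(2)*w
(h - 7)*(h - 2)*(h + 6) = h^3 - 3*h^2 - 40*h + 84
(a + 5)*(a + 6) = a^2 + 11*a + 30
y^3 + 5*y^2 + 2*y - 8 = (y - 1)*(y + 2)*(y + 4)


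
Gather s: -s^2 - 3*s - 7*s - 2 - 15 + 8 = -s^2 - 10*s - 9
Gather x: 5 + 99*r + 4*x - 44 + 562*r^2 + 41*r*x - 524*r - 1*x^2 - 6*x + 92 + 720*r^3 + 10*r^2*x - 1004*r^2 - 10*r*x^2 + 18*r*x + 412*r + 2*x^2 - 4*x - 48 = 720*r^3 - 442*r^2 - 13*r + x^2*(1 - 10*r) + x*(10*r^2 + 59*r - 6) + 5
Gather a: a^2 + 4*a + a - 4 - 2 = a^2 + 5*a - 6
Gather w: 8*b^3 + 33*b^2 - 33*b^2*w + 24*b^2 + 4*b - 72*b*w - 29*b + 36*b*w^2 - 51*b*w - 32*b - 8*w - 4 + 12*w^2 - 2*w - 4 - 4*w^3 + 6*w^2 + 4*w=8*b^3 + 57*b^2 - 57*b - 4*w^3 + w^2*(36*b + 18) + w*(-33*b^2 - 123*b - 6) - 8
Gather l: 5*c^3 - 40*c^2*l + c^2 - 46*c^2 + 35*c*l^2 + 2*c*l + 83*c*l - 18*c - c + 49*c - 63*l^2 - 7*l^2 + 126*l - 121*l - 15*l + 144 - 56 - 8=5*c^3 - 45*c^2 + 30*c + l^2*(35*c - 70) + l*(-40*c^2 + 85*c - 10) + 80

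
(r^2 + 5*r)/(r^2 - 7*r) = (r + 5)/(r - 7)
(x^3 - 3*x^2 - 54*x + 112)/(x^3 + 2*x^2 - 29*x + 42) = (x - 8)/(x - 3)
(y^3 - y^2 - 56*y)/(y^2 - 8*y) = y + 7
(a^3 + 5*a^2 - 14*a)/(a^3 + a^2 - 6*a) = (a + 7)/(a + 3)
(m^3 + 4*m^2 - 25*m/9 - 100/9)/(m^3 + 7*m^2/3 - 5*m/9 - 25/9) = (3*m^2 + 7*m - 20)/(3*m^2 + 2*m - 5)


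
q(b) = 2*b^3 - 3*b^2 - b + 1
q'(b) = 6*b^2 - 6*b - 1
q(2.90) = 21.65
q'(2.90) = 32.06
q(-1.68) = -15.27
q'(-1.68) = 26.01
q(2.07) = 3.81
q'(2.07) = 12.29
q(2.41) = 9.16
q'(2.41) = 19.39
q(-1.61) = -13.51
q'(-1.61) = 24.21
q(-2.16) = -30.99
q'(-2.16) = 39.95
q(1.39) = -0.82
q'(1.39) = 2.25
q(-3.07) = -82.07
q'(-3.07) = 73.97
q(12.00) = 3013.00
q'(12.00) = 791.00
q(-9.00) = -1691.00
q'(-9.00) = 539.00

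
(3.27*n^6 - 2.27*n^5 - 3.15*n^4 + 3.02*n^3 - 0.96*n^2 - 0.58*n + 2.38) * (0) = 0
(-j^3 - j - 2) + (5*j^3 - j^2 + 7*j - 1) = 4*j^3 - j^2 + 6*j - 3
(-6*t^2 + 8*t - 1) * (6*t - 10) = -36*t^3 + 108*t^2 - 86*t + 10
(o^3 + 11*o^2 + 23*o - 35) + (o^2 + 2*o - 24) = o^3 + 12*o^2 + 25*o - 59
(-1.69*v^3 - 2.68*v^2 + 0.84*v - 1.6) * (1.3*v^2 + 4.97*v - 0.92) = -2.197*v^5 - 11.8833*v^4 - 10.6728*v^3 + 4.5604*v^2 - 8.7248*v + 1.472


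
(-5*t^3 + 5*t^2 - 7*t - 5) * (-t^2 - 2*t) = 5*t^5 + 5*t^4 - 3*t^3 + 19*t^2 + 10*t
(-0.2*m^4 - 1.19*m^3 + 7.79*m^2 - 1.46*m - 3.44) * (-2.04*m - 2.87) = 0.408*m^5 + 3.0016*m^4 - 12.4763*m^3 - 19.3789*m^2 + 11.2078*m + 9.8728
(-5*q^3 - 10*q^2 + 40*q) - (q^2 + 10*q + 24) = -5*q^3 - 11*q^2 + 30*q - 24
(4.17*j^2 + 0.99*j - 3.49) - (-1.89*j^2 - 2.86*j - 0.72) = 6.06*j^2 + 3.85*j - 2.77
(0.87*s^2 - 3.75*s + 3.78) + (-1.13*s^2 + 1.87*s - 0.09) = -0.26*s^2 - 1.88*s + 3.69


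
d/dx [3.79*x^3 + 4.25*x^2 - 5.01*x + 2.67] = 11.37*x^2 + 8.5*x - 5.01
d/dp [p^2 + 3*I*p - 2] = 2*p + 3*I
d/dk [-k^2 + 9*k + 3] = 9 - 2*k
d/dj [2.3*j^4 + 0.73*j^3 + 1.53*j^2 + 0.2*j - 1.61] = 9.2*j^3 + 2.19*j^2 + 3.06*j + 0.2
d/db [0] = 0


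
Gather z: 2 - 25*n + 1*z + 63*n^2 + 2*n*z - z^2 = 63*n^2 - 25*n - z^2 + z*(2*n + 1) + 2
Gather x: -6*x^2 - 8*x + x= -6*x^2 - 7*x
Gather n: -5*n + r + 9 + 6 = -5*n + r + 15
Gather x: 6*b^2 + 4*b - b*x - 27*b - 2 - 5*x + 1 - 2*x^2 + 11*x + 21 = 6*b^2 - 23*b - 2*x^2 + x*(6 - b) + 20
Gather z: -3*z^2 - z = -3*z^2 - z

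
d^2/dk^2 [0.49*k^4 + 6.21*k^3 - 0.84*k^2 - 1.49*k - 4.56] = 5.88*k^2 + 37.26*k - 1.68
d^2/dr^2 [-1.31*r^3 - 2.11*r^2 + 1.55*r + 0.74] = -7.86*r - 4.22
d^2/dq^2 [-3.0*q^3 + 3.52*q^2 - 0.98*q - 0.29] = 7.04 - 18.0*q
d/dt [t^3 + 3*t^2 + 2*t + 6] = 3*t^2 + 6*t + 2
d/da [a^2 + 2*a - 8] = 2*a + 2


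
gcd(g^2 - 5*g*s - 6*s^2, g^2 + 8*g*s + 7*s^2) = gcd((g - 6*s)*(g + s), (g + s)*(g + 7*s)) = g + s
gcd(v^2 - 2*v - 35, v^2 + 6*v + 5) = v + 5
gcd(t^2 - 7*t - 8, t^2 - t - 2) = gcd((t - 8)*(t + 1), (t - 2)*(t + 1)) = t + 1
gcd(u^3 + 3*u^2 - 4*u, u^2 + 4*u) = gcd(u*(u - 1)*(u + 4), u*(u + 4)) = u^2 + 4*u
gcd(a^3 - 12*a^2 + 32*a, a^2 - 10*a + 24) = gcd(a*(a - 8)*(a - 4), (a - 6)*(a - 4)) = a - 4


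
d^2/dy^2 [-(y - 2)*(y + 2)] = -2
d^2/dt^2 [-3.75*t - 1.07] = 0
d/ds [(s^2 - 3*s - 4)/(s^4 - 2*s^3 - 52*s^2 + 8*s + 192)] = (-2*s^5 + 11*s^4 + 4*s^3 - 172*s^2 - 32*s - 544)/(s^8 - 4*s^7 - 100*s^6 + 224*s^5 + 3056*s^4 - 1600*s^3 - 19904*s^2 + 3072*s + 36864)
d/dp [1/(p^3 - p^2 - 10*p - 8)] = (-3*p^2 + 2*p + 10)/(-p^3 + p^2 + 10*p + 8)^2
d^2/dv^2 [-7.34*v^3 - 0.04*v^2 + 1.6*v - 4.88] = -44.04*v - 0.08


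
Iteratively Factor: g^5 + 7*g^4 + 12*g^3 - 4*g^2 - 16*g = (g)*(g^4 + 7*g^3 + 12*g^2 - 4*g - 16) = g*(g + 2)*(g^3 + 5*g^2 + 2*g - 8) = g*(g - 1)*(g + 2)*(g^2 + 6*g + 8) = g*(g - 1)*(g + 2)*(g + 4)*(g + 2)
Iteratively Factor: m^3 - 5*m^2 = (m - 5)*(m^2) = m*(m - 5)*(m)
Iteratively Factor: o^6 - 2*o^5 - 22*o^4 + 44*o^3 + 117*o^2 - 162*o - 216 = (o - 3)*(o^5 + o^4 - 19*o^3 - 13*o^2 + 78*o + 72) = (o - 3)*(o + 4)*(o^4 - 3*o^3 - 7*o^2 + 15*o + 18) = (o - 3)^2*(o + 4)*(o^3 - 7*o - 6) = (o - 3)^3*(o + 4)*(o^2 + 3*o + 2) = (o - 3)^3*(o + 2)*(o + 4)*(o + 1)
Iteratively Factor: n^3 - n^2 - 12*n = (n + 3)*(n^2 - 4*n) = (n - 4)*(n + 3)*(n)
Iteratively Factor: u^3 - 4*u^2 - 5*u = (u)*(u^2 - 4*u - 5) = u*(u - 5)*(u + 1)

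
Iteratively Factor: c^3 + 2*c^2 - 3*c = (c)*(c^2 + 2*c - 3) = c*(c - 1)*(c + 3)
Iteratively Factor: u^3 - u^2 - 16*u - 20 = (u + 2)*(u^2 - 3*u - 10) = (u - 5)*(u + 2)*(u + 2)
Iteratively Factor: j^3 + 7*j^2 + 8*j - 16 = (j - 1)*(j^2 + 8*j + 16) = (j - 1)*(j + 4)*(j + 4)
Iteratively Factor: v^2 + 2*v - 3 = (v - 1)*(v + 3)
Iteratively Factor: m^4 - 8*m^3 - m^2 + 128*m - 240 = (m - 5)*(m^3 - 3*m^2 - 16*m + 48) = (m - 5)*(m + 4)*(m^2 - 7*m + 12) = (m - 5)*(m - 3)*(m + 4)*(m - 4)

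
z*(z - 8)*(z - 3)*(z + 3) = z^4 - 8*z^3 - 9*z^2 + 72*z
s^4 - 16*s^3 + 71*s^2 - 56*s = s*(s - 8)*(s - 7)*(s - 1)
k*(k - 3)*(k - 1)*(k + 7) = k^4 + 3*k^3 - 25*k^2 + 21*k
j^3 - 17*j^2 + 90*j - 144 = (j - 8)*(j - 6)*(j - 3)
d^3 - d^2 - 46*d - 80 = (d - 8)*(d + 2)*(d + 5)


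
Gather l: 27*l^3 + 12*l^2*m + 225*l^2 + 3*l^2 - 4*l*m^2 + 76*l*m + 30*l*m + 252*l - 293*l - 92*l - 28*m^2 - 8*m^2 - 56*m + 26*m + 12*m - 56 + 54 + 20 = 27*l^3 + l^2*(12*m + 228) + l*(-4*m^2 + 106*m - 133) - 36*m^2 - 18*m + 18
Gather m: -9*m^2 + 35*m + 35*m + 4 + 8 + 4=-9*m^2 + 70*m + 16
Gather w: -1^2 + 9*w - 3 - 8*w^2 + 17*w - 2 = -8*w^2 + 26*w - 6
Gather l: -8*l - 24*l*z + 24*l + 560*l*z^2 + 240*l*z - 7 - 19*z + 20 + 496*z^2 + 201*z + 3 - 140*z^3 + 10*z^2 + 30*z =l*(560*z^2 + 216*z + 16) - 140*z^3 + 506*z^2 + 212*z + 16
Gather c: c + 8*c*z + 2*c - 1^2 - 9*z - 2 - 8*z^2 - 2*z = c*(8*z + 3) - 8*z^2 - 11*z - 3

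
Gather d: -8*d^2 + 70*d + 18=-8*d^2 + 70*d + 18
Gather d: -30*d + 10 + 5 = 15 - 30*d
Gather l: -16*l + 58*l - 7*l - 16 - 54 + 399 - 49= 35*l + 280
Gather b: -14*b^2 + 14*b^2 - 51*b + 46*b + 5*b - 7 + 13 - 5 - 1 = 0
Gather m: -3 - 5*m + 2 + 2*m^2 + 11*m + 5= 2*m^2 + 6*m + 4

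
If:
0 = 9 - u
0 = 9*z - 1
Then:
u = 9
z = 1/9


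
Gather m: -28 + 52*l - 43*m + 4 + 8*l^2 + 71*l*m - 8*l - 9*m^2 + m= 8*l^2 + 44*l - 9*m^2 + m*(71*l - 42) - 24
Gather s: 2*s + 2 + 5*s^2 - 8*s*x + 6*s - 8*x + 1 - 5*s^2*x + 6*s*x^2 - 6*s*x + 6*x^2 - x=s^2*(5 - 5*x) + s*(6*x^2 - 14*x + 8) + 6*x^2 - 9*x + 3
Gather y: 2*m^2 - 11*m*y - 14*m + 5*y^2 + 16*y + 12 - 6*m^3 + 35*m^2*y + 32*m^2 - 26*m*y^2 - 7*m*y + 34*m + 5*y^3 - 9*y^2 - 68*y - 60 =-6*m^3 + 34*m^2 + 20*m + 5*y^3 + y^2*(-26*m - 4) + y*(35*m^2 - 18*m - 52) - 48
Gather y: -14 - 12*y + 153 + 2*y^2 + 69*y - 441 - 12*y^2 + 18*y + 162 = -10*y^2 + 75*y - 140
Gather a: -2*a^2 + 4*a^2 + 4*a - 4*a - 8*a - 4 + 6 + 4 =2*a^2 - 8*a + 6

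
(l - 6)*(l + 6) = l^2 - 36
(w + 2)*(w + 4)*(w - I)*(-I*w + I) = -I*w^4 - w^3 - 5*I*w^3 - 5*w^2 - 2*I*w^2 - 2*w + 8*I*w + 8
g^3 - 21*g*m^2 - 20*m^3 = (g - 5*m)*(g + m)*(g + 4*m)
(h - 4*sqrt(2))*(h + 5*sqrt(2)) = h^2 + sqrt(2)*h - 40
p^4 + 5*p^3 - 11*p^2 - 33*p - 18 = (p - 3)*(p + 1)^2*(p + 6)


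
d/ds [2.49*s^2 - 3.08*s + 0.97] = 4.98*s - 3.08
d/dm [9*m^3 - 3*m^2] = 3*m*(9*m - 2)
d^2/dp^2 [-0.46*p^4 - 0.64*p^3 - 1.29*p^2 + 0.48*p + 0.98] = -5.52*p^2 - 3.84*p - 2.58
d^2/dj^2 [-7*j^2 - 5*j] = -14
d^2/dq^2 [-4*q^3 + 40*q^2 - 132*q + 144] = 80 - 24*q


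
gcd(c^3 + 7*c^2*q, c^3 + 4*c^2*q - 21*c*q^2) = c^2 + 7*c*q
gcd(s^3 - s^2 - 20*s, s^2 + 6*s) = s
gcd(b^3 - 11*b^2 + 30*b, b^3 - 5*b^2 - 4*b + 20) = b - 5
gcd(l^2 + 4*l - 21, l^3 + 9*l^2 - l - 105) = l^2 + 4*l - 21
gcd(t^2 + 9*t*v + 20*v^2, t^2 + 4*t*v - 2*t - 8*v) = t + 4*v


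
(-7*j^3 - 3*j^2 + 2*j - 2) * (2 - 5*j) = 35*j^4 + j^3 - 16*j^2 + 14*j - 4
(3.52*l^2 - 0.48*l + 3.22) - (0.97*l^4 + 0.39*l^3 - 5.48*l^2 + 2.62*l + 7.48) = -0.97*l^4 - 0.39*l^3 + 9.0*l^2 - 3.1*l - 4.26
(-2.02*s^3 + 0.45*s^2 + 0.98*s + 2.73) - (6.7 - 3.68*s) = -2.02*s^3 + 0.45*s^2 + 4.66*s - 3.97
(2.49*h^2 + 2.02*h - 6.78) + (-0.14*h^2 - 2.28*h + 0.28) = 2.35*h^2 - 0.26*h - 6.5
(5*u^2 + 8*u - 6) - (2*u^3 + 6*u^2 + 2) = -2*u^3 - u^2 + 8*u - 8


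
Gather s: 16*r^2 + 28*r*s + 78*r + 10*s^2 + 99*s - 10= 16*r^2 + 78*r + 10*s^2 + s*(28*r + 99) - 10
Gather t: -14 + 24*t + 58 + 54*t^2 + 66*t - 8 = 54*t^2 + 90*t + 36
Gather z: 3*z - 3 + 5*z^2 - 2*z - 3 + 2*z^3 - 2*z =2*z^3 + 5*z^2 - z - 6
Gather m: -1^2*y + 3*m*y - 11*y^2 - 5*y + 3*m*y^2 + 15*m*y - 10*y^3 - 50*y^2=m*(3*y^2 + 18*y) - 10*y^3 - 61*y^2 - 6*y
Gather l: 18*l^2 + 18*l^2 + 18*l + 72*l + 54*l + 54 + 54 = 36*l^2 + 144*l + 108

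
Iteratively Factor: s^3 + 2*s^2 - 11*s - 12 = (s - 3)*(s^2 + 5*s + 4) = (s - 3)*(s + 4)*(s + 1)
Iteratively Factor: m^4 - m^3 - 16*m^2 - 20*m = (m)*(m^3 - m^2 - 16*m - 20) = m*(m + 2)*(m^2 - 3*m - 10) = m*(m - 5)*(m + 2)*(m + 2)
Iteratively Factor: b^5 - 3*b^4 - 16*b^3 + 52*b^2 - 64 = (b - 4)*(b^4 + b^3 - 12*b^2 + 4*b + 16) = (b - 4)*(b - 2)*(b^3 + 3*b^2 - 6*b - 8) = (b - 4)*(b - 2)*(b + 1)*(b^2 + 2*b - 8) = (b - 4)*(b - 2)^2*(b + 1)*(b + 4)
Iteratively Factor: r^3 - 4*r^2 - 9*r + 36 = (r - 3)*(r^2 - r - 12) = (r - 4)*(r - 3)*(r + 3)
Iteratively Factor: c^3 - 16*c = (c - 4)*(c^2 + 4*c) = (c - 4)*(c + 4)*(c)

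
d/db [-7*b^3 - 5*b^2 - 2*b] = -21*b^2 - 10*b - 2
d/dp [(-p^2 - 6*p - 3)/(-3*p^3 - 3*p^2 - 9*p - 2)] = (-3*p^4 - 36*p^3 - 36*p^2 - 14*p - 15)/(9*p^6 + 18*p^5 + 63*p^4 + 66*p^3 + 93*p^2 + 36*p + 4)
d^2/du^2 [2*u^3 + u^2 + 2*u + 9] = 12*u + 2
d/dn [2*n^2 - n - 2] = 4*n - 1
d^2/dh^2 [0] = 0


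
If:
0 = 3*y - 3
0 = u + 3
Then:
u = -3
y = 1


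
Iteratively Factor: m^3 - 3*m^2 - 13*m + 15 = (m - 1)*(m^2 - 2*m - 15) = (m - 1)*(m + 3)*(m - 5)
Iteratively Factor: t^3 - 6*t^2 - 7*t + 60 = (t + 3)*(t^2 - 9*t + 20) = (t - 5)*(t + 3)*(t - 4)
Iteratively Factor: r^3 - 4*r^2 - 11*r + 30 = (r + 3)*(r^2 - 7*r + 10) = (r - 2)*(r + 3)*(r - 5)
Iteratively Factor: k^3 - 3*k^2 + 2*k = (k - 2)*(k^2 - k) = (k - 2)*(k - 1)*(k)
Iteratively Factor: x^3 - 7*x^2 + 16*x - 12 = (x - 2)*(x^2 - 5*x + 6) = (x - 2)^2*(x - 3)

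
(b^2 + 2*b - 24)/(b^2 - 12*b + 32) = (b + 6)/(b - 8)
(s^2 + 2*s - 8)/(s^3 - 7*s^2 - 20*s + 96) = (s - 2)/(s^2 - 11*s + 24)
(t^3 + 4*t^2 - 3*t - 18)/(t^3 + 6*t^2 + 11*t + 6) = (t^2 + t - 6)/(t^2 + 3*t + 2)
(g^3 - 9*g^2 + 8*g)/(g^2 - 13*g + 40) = g*(g - 1)/(g - 5)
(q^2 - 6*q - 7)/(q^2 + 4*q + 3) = (q - 7)/(q + 3)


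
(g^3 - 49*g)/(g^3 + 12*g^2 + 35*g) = (g - 7)/(g + 5)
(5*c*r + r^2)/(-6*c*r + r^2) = (5*c + r)/(-6*c + r)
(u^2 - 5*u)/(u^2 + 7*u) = (u - 5)/(u + 7)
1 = 1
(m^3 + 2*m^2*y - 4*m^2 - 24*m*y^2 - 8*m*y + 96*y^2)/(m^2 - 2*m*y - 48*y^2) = (-m^2 + 4*m*y + 4*m - 16*y)/(-m + 8*y)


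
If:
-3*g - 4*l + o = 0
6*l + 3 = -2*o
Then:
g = 7*o/9 + 2/3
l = -o/3 - 1/2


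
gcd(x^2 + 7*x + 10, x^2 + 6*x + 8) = x + 2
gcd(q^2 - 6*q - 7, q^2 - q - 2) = q + 1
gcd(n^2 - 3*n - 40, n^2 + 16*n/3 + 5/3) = n + 5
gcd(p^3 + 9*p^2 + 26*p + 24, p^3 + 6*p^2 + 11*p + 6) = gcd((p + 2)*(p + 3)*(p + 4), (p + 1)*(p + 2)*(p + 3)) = p^2 + 5*p + 6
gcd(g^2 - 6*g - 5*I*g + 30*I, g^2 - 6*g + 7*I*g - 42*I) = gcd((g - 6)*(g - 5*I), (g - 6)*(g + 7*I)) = g - 6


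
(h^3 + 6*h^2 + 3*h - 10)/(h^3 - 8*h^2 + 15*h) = (h^3 + 6*h^2 + 3*h - 10)/(h*(h^2 - 8*h + 15))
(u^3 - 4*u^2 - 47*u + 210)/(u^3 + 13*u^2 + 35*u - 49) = (u^2 - 11*u + 30)/(u^2 + 6*u - 7)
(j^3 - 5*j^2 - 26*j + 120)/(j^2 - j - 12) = (j^2 - j - 30)/(j + 3)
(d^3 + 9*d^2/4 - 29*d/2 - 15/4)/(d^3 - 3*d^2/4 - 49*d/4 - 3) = (d^2 + 2*d - 15)/(d^2 - d - 12)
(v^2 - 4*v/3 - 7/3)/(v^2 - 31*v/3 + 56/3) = (v + 1)/(v - 8)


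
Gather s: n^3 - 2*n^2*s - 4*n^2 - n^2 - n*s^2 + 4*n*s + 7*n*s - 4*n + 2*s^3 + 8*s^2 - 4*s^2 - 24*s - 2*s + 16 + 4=n^3 - 5*n^2 - 4*n + 2*s^3 + s^2*(4 - n) + s*(-2*n^2 + 11*n - 26) + 20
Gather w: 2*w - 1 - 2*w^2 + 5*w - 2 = -2*w^2 + 7*w - 3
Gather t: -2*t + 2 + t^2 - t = t^2 - 3*t + 2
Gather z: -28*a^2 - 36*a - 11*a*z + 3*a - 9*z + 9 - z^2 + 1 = -28*a^2 - 33*a - z^2 + z*(-11*a - 9) + 10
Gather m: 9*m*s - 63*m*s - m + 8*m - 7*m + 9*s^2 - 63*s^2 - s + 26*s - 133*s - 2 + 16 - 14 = -54*m*s - 54*s^2 - 108*s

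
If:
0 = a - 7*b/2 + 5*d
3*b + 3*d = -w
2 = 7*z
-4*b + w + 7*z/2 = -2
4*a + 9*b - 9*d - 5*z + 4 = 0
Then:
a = -315/544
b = 555/1904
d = 87/272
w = -873/476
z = 2/7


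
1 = 1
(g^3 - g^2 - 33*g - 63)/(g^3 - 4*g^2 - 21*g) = (g + 3)/g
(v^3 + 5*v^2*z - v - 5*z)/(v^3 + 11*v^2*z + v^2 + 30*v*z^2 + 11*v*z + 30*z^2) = (v - 1)/(v + 6*z)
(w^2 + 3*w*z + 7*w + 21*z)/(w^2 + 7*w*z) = (w^2 + 3*w*z + 7*w + 21*z)/(w*(w + 7*z))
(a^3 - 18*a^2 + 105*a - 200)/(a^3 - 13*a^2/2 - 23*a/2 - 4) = 2*(a^2 - 10*a + 25)/(2*a^2 + 3*a + 1)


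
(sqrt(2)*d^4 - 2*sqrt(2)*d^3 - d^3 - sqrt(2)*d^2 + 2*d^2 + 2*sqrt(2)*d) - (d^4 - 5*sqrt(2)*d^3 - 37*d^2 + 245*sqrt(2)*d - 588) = -d^4 + sqrt(2)*d^4 - d^3 + 3*sqrt(2)*d^3 - sqrt(2)*d^2 + 39*d^2 - 243*sqrt(2)*d + 588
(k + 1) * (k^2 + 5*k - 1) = k^3 + 6*k^2 + 4*k - 1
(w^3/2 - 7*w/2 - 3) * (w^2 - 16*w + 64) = w^5/2 - 8*w^4 + 57*w^3/2 + 53*w^2 - 176*w - 192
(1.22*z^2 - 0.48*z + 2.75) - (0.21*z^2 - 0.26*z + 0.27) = 1.01*z^2 - 0.22*z + 2.48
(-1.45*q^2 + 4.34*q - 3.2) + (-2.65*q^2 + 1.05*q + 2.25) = -4.1*q^2 + 5.39*q - 0.95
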